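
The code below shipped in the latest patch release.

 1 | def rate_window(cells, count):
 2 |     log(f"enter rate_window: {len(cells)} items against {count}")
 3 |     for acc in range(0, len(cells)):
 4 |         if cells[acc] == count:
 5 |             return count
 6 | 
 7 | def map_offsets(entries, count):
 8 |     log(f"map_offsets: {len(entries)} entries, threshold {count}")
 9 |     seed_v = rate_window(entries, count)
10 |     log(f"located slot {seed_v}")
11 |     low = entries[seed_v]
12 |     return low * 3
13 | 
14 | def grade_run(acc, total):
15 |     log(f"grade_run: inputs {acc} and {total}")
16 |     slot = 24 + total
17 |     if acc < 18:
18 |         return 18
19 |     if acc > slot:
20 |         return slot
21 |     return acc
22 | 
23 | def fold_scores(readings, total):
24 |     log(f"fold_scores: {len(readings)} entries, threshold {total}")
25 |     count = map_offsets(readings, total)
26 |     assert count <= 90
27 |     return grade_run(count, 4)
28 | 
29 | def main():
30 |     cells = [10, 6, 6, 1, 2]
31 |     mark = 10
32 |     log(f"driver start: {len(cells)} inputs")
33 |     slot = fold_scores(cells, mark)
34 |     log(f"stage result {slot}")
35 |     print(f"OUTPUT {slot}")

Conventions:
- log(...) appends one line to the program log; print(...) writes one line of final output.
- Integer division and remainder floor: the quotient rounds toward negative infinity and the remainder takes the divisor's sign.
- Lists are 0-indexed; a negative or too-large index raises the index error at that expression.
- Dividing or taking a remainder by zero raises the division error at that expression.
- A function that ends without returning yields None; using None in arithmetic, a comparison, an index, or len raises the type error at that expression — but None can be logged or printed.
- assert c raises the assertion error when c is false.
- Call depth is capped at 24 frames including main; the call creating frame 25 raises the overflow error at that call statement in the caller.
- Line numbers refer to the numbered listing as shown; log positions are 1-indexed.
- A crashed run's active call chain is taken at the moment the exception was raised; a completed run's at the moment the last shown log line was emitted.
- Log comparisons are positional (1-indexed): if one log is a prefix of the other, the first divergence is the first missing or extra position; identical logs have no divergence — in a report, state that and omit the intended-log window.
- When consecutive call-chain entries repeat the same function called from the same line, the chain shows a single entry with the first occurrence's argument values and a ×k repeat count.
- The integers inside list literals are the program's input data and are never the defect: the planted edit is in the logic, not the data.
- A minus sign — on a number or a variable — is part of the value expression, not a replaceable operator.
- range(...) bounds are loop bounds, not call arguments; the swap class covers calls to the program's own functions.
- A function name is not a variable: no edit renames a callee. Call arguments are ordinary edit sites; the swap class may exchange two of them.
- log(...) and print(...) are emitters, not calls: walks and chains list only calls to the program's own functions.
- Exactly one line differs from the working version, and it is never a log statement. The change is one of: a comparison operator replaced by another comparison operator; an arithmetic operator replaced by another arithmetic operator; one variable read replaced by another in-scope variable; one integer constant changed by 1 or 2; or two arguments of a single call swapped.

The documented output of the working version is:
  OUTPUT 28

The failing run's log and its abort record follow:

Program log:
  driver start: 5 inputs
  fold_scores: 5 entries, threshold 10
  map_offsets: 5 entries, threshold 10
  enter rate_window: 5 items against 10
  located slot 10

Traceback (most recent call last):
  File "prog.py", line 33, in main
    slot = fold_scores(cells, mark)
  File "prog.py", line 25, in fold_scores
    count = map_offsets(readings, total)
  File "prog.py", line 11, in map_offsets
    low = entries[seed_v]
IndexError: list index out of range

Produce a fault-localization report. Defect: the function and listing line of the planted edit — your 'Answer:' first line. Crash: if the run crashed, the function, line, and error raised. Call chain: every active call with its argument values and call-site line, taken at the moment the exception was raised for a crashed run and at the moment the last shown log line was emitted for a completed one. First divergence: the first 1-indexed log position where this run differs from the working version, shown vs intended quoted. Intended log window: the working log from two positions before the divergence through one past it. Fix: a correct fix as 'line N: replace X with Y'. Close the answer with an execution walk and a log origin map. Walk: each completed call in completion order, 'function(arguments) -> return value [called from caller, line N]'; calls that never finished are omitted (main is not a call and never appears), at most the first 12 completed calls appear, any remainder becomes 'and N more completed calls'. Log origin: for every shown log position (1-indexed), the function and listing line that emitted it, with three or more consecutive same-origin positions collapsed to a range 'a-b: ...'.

Answer: the defect is in rate_window at line 5.
Key fact: The earliest visible damage is log position 5 — 'located slot 10' rather than the intended 'located slot 0'.
Crash: map_offsets, line 11, IndexError.
Call chain: main -> fold_scores([10, 6, 6, 1, 2], 10) (called at line 33) -> map_offsets([10, 6, 6, 1, 2], 10) (called at line 25).
First divergence: at position 5 the run shows 'located slot 10' where the working version logs 'located slot 0'.
Intended log window:
  3: map_offsets: 5 entries, threshold 10
  4: enter rate_window: 5 items against 10
  5: located slot 0
  6: grade_run: inputs 30 and 4
Execution walk:
  rate_window([10, 6, 6, 1, 2], 10) -> 10  [called from map_offsets, line 9]
Log line origins:
  1 — main, line 32
  2 — fold_scores, line 24
  3 — map_offsets, line 8
  4 — rate_window, line 2
  5 — map_offsets, line 10
A correct fix: line 5: replace `count` with `acc`.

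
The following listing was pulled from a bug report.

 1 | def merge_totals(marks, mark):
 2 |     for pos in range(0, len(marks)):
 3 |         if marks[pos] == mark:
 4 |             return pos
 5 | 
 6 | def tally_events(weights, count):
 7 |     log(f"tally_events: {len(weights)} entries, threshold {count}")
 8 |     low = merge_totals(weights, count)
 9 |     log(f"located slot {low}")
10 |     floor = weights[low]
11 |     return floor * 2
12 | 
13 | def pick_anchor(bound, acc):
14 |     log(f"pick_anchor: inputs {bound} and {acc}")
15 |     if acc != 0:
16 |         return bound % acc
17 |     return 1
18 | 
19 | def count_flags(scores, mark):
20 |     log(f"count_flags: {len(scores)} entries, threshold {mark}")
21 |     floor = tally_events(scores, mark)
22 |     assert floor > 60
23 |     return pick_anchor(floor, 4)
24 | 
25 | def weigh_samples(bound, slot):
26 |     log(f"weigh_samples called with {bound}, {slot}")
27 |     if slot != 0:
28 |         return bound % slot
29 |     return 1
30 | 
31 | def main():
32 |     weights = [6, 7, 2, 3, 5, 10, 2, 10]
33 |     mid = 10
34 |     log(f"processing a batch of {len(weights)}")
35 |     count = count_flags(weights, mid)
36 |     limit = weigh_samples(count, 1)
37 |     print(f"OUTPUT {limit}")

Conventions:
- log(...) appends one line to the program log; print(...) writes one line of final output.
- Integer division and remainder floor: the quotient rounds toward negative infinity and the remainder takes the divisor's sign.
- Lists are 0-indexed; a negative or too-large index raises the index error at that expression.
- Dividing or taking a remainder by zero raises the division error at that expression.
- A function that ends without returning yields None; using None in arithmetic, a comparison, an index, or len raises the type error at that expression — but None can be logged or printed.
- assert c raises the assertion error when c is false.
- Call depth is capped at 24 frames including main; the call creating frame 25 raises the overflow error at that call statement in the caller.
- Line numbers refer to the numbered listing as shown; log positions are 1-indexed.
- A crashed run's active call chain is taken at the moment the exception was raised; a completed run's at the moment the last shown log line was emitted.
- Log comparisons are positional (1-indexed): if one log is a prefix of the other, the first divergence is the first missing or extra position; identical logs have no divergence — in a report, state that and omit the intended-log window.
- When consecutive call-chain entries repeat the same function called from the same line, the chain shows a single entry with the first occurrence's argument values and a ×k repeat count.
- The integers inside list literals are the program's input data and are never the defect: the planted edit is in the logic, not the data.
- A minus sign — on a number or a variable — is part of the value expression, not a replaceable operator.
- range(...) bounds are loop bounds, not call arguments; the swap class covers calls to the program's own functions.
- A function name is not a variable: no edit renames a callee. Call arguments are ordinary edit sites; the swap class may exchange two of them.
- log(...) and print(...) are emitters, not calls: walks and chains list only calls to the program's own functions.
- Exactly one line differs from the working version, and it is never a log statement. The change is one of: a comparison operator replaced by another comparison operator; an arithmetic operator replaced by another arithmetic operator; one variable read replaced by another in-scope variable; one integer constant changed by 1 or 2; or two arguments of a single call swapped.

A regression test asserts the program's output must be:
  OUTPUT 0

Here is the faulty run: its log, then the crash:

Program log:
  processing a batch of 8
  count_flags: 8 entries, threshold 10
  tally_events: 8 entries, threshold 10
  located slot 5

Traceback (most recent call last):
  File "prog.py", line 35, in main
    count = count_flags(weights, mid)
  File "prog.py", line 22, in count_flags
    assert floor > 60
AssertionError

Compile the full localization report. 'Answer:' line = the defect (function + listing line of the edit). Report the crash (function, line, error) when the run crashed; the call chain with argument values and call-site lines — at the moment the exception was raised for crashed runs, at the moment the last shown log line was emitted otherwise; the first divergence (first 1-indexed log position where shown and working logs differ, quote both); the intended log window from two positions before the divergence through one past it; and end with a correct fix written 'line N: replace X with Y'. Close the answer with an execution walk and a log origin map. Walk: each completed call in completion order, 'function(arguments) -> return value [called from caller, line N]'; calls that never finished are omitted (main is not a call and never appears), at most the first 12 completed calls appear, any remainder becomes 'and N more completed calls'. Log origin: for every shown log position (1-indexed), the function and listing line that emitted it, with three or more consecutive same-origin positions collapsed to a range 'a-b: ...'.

Answer: the defect is in count_flags at line 22.
Core observation: A complete run would log 'pick_anchor: inputs 20 and 4' next, but this one stopped at 4 lines.
Crash: count_flags, line 22, AssertionError.
Call chain: main -> count_flags([6, 7, 2, 3, 5, 10, 2, 10], 10) (called at line 35).
First divergence: position 5 — the faulty run's log ends after 4 lines; the working version continues with 'pick_anchor: inputs 20 and 4'.
Intended log window:
  3: tally_events: 8 entries, threshold 10
  4: located slot 5
  5: pick_anchor: inputs 20 and 4
  6: weigh_samples called with 0, 1
Execution walk:
  merge_totals([6, 7, 2, 3, 5, 10, 2, 10], 10) -> 5  [called from tally_events, line 8]
  tally_events([6, 7, 2, 3, 5, 10, 2, 10], 10) -> 20  [called from count_flags, line 21]
Log line origins:
  1 — main, line 34
  2 — count_flags, line 20
  3 — tally_events, line 7
  4 — tally_events, line 9
A correct fix: line 22: replace `>` with `<=`.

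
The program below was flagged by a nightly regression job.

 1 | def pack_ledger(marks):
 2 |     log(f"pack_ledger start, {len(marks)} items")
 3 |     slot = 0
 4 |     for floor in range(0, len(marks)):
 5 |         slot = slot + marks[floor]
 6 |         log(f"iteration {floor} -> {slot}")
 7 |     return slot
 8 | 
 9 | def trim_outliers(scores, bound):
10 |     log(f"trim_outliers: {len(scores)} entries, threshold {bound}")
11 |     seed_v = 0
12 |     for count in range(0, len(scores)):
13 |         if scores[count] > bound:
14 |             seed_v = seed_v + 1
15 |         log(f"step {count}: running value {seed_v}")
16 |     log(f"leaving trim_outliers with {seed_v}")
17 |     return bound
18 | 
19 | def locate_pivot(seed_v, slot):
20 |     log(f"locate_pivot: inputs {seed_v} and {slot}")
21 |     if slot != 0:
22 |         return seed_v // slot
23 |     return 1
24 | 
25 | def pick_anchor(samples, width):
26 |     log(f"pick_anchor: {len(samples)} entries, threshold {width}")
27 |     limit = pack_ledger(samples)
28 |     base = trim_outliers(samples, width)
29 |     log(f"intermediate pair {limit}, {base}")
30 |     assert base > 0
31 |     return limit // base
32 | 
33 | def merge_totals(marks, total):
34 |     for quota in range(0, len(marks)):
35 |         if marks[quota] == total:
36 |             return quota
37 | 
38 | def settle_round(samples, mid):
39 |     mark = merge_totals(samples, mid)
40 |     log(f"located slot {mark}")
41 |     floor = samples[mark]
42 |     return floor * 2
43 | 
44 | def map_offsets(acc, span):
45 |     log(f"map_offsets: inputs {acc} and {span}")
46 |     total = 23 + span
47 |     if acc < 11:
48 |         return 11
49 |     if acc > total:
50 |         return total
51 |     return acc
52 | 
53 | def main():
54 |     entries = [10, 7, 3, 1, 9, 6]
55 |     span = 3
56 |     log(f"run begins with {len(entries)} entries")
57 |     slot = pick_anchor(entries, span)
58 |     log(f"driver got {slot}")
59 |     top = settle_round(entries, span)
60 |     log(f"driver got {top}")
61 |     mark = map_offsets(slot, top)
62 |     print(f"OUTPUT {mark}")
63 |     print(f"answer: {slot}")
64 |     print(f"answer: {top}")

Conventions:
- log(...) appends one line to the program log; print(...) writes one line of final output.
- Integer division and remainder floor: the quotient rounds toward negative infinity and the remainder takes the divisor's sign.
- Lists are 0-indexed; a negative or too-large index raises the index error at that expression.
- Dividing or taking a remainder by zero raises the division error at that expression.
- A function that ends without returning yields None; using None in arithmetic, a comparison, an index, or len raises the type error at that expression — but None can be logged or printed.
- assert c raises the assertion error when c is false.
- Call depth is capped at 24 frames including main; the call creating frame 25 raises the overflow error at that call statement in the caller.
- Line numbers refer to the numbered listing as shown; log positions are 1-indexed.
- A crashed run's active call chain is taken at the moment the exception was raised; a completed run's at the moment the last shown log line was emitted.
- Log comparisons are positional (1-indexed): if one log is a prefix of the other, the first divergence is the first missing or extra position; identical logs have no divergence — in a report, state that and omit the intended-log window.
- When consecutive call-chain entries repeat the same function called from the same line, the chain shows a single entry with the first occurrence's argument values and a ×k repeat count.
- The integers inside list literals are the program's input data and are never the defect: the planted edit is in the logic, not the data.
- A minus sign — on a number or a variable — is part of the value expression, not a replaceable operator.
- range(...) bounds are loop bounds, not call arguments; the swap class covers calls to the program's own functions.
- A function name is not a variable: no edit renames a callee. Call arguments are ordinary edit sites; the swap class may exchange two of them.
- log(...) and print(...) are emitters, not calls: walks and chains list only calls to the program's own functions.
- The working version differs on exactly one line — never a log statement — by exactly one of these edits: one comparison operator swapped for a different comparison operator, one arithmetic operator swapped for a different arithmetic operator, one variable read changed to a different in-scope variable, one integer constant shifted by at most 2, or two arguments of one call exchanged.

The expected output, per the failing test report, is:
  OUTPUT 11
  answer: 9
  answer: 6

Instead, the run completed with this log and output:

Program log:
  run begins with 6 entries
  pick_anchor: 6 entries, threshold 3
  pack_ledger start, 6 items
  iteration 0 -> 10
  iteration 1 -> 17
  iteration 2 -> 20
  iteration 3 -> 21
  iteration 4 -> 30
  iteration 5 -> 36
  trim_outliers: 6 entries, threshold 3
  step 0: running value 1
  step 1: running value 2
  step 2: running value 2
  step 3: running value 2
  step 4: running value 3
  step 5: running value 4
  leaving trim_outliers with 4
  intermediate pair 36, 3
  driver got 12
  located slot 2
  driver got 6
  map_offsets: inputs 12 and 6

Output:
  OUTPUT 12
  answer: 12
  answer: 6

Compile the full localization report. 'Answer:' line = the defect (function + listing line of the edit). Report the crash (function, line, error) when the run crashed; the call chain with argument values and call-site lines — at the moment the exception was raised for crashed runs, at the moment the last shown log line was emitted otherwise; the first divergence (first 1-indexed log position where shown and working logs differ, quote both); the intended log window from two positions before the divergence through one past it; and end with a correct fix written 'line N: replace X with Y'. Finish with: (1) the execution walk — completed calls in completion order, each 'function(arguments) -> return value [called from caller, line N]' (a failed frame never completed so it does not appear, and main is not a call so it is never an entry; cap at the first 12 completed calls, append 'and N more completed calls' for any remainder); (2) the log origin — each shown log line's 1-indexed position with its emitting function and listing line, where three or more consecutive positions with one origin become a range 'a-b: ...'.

Answer: the defect is in trim_outliers at line 17.
Key fact: Everything matches until log position 18, which reads 'intermediate pair 36, 3' in place of 'intermediate pair 36, 4'.
Call chain: main -> map_offsets(12, 6) (called at line 61).
First divergence: position 18 — the shown line 'intermediate pair 36, 3' should read 'intermediate pair 36, 4'.
Intended log window:
  16: step 5: running value 4
  17: leaving trim_outliers with 4
  18: intermediate pair 36, 4
  19: driver got 9
Execution walk:
  pack_ledger([10, 7, 3, 1, 9, 6]) -> 36  [called from pick_anchor, line 27]
  trim_outliers([10, 7, 3, 1, 9, 6], 3) -> 3  [called from pick_anchor, line 28]
  pick_anchor([10, 7, 3, 1, 9, 6], 3) -> 12  [called from main, line 57]
  merge_totals([10, 7, 3, 1, 9, 6], 3) -> 2  [called from settle_round, line 39]
  settle_round([10, 7, 3, 1, 9, 6], 3) -> 6  [called from main, line 59]
  map_offsets(12, 6) -> 12  [called from main, line 61]
Log line origins:
  1: from main, line 56
  2: from pick_anchor, line 26
  3: from pack_ledger, line 2
  4-9: from pack_ledger, line 6
  10: from trim_outliers, line 10
  11-16: from trim_outliers, line 15
  17: from trim_outliers, line 16
  18: from pick_anchor, line 29
  19: from main, line 58
  20: from settle_round, line 40
  21: from main, line 60
  22: from map_offsets, line 45
A correct fix: line 17: replace `bound` with `seed_v`.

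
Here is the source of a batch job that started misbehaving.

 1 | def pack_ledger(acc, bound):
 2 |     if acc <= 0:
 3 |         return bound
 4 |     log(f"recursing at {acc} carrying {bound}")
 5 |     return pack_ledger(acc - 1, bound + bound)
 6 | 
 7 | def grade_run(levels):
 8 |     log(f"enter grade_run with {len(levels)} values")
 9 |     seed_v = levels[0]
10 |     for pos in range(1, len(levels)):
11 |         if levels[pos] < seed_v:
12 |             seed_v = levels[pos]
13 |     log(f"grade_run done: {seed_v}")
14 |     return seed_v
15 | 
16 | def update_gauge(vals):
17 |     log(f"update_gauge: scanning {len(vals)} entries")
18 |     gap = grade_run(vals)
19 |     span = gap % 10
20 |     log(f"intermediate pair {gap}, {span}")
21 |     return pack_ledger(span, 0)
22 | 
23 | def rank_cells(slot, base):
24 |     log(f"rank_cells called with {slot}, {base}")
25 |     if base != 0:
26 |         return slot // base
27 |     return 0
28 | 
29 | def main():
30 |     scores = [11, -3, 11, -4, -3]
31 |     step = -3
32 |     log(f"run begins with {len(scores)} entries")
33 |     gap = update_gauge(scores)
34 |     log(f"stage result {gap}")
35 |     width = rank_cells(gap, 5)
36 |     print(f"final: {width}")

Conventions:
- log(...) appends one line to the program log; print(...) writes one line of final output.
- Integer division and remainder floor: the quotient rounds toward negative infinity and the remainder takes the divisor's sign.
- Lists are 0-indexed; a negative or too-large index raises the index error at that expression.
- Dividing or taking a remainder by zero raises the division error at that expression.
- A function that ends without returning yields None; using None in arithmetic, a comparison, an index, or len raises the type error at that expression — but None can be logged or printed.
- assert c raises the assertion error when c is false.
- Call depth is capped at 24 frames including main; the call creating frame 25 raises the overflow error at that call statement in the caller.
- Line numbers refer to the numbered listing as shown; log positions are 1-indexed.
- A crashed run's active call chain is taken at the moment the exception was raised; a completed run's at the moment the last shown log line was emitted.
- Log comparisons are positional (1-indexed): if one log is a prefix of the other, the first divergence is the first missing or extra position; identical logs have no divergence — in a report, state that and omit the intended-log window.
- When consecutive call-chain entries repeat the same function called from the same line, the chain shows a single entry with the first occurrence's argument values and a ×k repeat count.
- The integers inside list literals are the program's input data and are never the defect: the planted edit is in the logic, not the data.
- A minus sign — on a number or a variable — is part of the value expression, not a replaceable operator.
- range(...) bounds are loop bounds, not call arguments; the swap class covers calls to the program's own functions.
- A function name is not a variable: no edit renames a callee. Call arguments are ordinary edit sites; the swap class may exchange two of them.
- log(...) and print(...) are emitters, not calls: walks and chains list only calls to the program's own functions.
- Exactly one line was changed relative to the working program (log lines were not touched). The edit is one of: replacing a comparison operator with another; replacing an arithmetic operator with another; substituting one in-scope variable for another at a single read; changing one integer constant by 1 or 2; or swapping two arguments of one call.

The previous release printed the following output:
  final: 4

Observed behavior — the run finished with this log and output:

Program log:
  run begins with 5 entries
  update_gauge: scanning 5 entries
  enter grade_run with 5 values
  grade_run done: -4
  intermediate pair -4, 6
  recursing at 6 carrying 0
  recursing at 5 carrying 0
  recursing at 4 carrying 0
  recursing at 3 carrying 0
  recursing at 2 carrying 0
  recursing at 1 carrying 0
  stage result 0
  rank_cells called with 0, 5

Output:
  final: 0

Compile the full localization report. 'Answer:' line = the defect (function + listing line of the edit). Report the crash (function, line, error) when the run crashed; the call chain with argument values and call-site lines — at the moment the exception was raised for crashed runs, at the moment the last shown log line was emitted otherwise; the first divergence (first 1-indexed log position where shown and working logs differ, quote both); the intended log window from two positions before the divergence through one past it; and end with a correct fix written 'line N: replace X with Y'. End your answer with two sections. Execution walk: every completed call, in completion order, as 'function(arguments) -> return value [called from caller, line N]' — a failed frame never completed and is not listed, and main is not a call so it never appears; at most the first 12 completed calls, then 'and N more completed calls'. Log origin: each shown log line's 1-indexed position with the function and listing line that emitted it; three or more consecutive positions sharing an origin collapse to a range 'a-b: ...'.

Answer: the defect is in pack_ledger at line 5.
Core observation: The earliest visible damage is log position 7 — 'recursing at 5 carrying 0' rather than the intended 'recursing at 5 carrying 6'.
Call chain: main -> rank_cells(0, 5) (called at line 35).
First divergence: position 7 — shown 'recursing at 5 carrying 0', intended 'recursing at 5 carrying 6'.
Intended log window:
  5: intermediate pair -4, 6
  6: recursing at 6 carrying 0
  7: recursing at 5 carrying 6
  8: recursing at 4 carrying 11
Execution walk:
  grade_run([11, -3, 11, -4, -3]) -> -4  [called from update_gauge, line 18]
  pack_ledger(0, 0) -> 0  [called from pack_ledger, line 5]
  pack_ledger(1, 0) -> 0  [called from pack_ledger, line 5]
  pack_ledger(2, 0) -> 0  [called from pack_ledger, line 5]
  pack_ledger(3, 0) -> 0  [called from pack_ledger, line 5]
  pack_ledger(4, 0) -> 0  [called from pack_ledger, line 5]
  pack_ledger(5, 0) -> 0  [called from pack_ledger, line 5]
  pack_ledger(6, 0) -> 0  [called from update_gauge, line 21]
  update_gauge([11, -3, 11, -4, -3]) -> 0  [called from main, line 33]
  rank_cells(0, 5) -> 0  [called from main, line 35]
Log origin:
  1: emitted by main (line 32)
  2: emitted by update_gauge (line 17)
  3: emitted by grade_run (line 8)
  4: emitted by grade_run (line 13)
  5: emitted by update_gauge (line 20)
  6-11: emitted by pack_ledger (line 4)
  12: emitted by main (line 34)
  13: emitted by rank_cells (line 24)
A correct fix: line 5: replace `bound + bound` with `bound + acc`.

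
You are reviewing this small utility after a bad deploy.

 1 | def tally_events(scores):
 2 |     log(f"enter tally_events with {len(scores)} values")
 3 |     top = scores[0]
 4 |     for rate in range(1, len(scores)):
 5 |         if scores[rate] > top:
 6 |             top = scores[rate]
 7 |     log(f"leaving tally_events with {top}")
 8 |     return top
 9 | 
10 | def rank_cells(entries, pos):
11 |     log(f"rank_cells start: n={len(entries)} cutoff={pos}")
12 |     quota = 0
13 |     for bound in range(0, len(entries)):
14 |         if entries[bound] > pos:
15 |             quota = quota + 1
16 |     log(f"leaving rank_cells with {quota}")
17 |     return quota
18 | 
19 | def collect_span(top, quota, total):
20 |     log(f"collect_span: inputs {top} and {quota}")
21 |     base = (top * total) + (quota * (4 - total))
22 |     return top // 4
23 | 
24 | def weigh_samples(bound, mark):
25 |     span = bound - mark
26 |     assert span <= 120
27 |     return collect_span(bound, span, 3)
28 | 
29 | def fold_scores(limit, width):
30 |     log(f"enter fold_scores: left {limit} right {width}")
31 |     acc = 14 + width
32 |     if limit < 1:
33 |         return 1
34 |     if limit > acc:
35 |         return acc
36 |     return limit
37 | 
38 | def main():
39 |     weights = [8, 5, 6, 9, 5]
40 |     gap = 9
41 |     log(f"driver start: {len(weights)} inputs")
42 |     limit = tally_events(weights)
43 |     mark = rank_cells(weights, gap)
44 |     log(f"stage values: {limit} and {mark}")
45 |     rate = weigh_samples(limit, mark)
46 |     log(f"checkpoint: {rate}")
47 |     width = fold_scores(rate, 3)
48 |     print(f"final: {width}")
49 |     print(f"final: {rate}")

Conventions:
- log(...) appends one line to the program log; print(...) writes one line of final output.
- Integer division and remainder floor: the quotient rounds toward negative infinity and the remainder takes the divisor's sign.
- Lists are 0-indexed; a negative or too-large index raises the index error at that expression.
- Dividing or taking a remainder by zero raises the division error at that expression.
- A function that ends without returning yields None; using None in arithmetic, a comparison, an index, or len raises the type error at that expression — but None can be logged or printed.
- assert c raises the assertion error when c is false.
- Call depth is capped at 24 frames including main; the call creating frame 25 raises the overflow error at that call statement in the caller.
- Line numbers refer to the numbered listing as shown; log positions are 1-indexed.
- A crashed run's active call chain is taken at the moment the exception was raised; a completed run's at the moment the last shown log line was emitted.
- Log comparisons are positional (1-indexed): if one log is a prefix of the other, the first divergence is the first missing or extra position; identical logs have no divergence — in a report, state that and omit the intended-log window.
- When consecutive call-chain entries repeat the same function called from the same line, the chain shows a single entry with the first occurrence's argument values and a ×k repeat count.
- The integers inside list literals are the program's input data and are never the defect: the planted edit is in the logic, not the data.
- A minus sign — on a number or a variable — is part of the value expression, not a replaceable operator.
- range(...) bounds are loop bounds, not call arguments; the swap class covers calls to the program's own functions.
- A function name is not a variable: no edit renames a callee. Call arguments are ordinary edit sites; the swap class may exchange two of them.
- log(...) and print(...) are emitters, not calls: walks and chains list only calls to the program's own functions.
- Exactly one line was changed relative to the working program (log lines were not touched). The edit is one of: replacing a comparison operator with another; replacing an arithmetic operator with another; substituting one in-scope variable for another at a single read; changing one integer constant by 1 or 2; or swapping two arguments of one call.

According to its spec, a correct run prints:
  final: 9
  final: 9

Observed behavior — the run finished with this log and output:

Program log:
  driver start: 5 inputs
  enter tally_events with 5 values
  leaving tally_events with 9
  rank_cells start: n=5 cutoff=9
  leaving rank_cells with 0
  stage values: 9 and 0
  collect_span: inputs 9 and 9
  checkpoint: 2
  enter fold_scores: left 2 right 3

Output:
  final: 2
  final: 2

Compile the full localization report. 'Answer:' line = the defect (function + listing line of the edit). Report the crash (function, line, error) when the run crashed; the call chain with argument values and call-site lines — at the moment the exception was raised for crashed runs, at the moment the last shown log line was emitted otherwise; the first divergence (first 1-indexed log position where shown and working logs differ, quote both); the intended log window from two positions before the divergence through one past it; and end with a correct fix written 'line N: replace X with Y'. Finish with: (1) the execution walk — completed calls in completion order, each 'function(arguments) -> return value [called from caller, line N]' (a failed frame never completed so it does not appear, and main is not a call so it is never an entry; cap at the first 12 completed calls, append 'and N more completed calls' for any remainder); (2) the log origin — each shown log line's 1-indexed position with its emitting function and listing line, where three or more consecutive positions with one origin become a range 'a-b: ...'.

Answer: the defect is in collect_span at line 22.
Key fact: Position 8 is the first bad log line: 'checkpoint: 2' should read 'checkpoint: 9'.
Call chain: main -> fold_scores(2, 3) (called at line 47).
First divergence: position 8 — shown 'checkpoint: 2', intended 'checkpoint: 9'.
Intended log window:
  6: stage values: 9 and 0
  7: collect_span: inputs 9 and 9
  8: checkpoint: 9
  9: enter fold_scores: left 9 right 3
Execution walk:
  tally_events([8, 5, 6, 9, 5]) -> 9  [called from main, line 42]
  rank_cells([8, 5, 6, 9, 5], 9) -> 0  [called from main, line 43]
  collect_span(9, 9, 3) -> 2  [called from weigh_samples, line 27]
  weigh_samples(9, 0) -> 2  [called from main, line 45]
  fold_scores(2, 3) -> 2  [called from main, line 47]
Log line origins:
  1: emitted by main (line 41)
  2: emitted by tally_events (line 2)
  3: emitted by tally_events (line 7)
  4: emitted by rank_cells (line 11)
  5: emitted by rank_cells (line 16)
  6: emitted by main (line 44)
  7: emitted by collect_span (line 20)
  8: emitted by main (line 46)
  9: emitted by fold_scores (line 30)
A correct fix: line 22: replace `top` with `base`.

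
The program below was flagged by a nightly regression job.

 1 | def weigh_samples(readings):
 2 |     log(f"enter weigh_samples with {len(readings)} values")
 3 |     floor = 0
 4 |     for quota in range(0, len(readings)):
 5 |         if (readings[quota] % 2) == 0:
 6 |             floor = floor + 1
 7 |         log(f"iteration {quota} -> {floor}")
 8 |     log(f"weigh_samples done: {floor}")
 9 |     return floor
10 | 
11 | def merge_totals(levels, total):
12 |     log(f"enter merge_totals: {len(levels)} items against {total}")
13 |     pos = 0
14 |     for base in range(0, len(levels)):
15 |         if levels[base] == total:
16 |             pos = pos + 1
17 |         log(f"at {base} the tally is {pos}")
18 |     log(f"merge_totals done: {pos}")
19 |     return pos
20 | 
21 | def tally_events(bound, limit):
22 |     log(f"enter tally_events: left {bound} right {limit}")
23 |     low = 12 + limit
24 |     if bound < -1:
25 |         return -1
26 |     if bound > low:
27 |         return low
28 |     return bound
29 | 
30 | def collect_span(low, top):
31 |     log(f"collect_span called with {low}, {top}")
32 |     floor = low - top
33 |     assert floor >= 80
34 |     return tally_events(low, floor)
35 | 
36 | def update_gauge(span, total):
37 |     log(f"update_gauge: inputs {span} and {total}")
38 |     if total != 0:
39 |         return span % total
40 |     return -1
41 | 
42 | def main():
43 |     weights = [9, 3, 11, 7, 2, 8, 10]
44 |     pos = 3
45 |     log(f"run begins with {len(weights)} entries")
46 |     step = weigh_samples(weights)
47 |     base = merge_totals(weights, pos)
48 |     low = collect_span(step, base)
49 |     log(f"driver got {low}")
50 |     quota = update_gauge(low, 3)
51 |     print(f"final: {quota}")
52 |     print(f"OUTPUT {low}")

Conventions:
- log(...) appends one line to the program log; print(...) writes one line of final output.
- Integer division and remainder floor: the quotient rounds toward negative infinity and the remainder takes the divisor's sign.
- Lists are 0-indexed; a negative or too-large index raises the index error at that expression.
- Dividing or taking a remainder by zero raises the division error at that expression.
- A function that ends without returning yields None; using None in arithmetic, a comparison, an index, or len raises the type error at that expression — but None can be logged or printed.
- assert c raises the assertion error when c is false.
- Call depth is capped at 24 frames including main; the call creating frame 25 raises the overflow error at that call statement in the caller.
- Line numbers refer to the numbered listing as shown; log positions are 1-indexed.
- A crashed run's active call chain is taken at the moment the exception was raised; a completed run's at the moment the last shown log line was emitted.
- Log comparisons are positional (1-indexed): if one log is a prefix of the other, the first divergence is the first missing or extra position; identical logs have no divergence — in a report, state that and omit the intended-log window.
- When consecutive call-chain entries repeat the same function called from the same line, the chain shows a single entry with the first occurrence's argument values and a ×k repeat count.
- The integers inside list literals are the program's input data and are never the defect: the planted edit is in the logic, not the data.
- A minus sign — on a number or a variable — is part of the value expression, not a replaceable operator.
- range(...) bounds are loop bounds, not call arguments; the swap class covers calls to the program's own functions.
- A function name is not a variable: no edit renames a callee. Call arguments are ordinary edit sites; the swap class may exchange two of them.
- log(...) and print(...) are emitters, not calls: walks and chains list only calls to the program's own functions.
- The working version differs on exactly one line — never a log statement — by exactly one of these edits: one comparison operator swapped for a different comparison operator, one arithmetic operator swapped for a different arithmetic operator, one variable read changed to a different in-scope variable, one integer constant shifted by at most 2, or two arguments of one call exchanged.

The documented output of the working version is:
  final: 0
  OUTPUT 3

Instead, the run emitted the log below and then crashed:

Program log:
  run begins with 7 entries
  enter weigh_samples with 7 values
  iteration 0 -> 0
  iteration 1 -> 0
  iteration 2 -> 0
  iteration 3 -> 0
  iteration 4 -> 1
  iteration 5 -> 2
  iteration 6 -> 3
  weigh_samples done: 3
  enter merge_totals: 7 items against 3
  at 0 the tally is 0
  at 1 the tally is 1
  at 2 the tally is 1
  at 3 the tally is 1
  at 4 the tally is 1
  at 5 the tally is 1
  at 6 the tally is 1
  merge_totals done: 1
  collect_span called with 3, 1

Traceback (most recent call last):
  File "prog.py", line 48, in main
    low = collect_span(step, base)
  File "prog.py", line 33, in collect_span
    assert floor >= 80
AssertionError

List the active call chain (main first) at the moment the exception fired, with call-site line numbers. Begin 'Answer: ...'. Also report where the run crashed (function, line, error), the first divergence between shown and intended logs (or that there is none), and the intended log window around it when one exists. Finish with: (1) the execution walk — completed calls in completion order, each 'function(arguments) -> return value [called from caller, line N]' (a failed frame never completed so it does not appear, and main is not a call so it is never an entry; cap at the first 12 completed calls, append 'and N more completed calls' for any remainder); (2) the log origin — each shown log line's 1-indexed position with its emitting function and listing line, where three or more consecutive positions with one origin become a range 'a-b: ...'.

Answer: main -> collect_span (called at line 48).
Key fact: The shown log is a 20-line prefix of the intended one, whose next entry is 'enter tally_events: left 3 right 2'.
Crash: collect_span, line 33, AssertionError.
First divergence: position 21; the shown log stops at 20 lines while the working version next logs 'enter tally_events: left 3 right 2'.
Intended log window:
  19: merge_totals done: 1
  20: collect_span called with 3, 1
  21: enter tally_events: left 3 right 2
  22: driver got 3
Execution walk:
  weigh_samples([9, 3, 11, 7, 2, 8, 10]) -> 3  [called from main, line 46]
  merge_totals([9, 3, 11, 7, 2, 8, 10], 3) -> 1  [called from main, line 47]
Log origins:
  1: from main, line 45
  2: from weigh_samples, line 2
  3-9: from weigh_samples, line 7
  10: from weigh_samples, line 8
  11: from merge_totals, line 12
  12-18: from merge_totals, line 17
  19: from merge_totals, line 18
  20: from collect_span, line 31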